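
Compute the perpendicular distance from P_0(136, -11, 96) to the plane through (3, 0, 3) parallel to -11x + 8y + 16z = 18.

3

Parallel planes share the normal n = (-11, 8, 16); since (3, 0, 3) lies on the plane, its equation is -11x + 8y + 16z = 15.
Then n·(136, -11, 96) - 15 = -63.
|n| = √(121 + 64 + 256) = 21, so the distance is |-63|/21 = 3.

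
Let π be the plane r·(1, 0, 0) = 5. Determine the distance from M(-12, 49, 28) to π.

n = (1, 0, 0); n·P − 5 = -17; |n| = 1; distance = 17/1 = 17.

17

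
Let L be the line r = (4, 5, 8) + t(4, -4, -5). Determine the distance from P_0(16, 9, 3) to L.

8√2

Direction vector d = (4, -4, -5).
AP = (12, 4, -5), and AP × d = (-40, 40, -64).
|AP × d|² = 7296 and |d|² = 57, so the distance is √(7296/57) = √128 = 8√2.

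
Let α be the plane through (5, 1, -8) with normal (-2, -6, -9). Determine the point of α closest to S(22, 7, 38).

(14, -17, 2)

The perpendicular from S has direction n = (-2, -6, -9): r = (22, 7, 38) + λ(-2, -6, -9).
Substitute into the plane: n·(S + λn) = 56 gives -428 + 121λ = 56, so λ = 4.
Foot = (22, 7, 38) + 4·(-2, -6, -9) = (14, -17, 2).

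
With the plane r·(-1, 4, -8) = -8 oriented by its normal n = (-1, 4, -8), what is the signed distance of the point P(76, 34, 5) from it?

28/9

n·P − (-8) = 28.
|n| = 9, so the signed distance is 28/9.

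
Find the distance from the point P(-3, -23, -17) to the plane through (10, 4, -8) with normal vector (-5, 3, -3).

11/√43

The plane has equation n·(r − (10, 4, -8)) = 0, i.e. n·r = -14.
Then n·(-3, -23, -17) - (-14) = 11.
|n| = √(25 + 9 + 9) = √43, so the distance is |11|/√43 = 11/√43.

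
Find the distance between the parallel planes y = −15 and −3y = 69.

8

Divide the second equation by -3 to match normals: y = -23.
With common normal n = (0, 1, 0) (|n| = 1), the distance is |(-15) − (-23)|/|n| = 8/1 = 8.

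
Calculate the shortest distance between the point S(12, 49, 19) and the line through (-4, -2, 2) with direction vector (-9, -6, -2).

Direction vector d = (-9, -6, -2).
AP = (16, 51, 17), and AP × d = (0, -121, 363).
|AP × d|² = 146410 and |d|² = 121, so the distance is √(146410/121) = √1210 = 11√10.

11√10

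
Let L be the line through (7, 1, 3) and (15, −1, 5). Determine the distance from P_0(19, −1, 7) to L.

A direction vector is d = (8, −2, 2).
AP = (12, −2, 4), and AP × d = (4, 8, −8).
|AP × d|² = 144 and |d|² = 72, so the distance is √(144/72) = √2.

√2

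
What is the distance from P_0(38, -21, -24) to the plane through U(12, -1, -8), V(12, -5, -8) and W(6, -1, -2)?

5√2

UV = (0, -4, 0) and UW = (-6, 0, 6), so a normal is n = UV × UW = (-24, 0, -24).
Then n·(38, -21, -24) - (-96) = -240.
|n| = √(576 + 0 + 576) = 24√2, so the distance is |-240|/(24√2) = 5√2.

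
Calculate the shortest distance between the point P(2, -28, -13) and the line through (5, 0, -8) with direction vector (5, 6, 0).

√269

Direction vector d = (5, 6, 0).
AP = (-3, -28, -5), and AP × d = (30, -25, 122).
|AP × d|² = 16409 and |d|² = 61, so the distance is √(16409/61) = √269.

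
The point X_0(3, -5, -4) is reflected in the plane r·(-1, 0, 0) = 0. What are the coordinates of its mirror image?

n = (-1, 0, 0), |n|² = 1, n·X_0 − 0 = -3, so t = -3/1 = -3.
Foot F = X_0 − (-3)·n = (0, -5, -4); the reflection is 2F − X_0 = (-3, -5, -4).

(-3, -5, -4)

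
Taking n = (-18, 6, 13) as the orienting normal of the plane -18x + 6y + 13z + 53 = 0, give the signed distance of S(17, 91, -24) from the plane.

n·S − (-53) = -19.
|n| = 23, so the signed distance is -19/23.

-19/23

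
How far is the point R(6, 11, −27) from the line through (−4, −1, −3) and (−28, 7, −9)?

2√205

A direction vector is d = (−24, 8, −6).
AP = (10, 12, −24), and AP × d = (120, 636, 368).
|AP × d|² = 554320 and |d|² = 676, so the distance is √(554320/676) = √820 = 2√205.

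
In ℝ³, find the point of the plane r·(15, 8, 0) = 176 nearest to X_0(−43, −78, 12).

(32, -38, 12)

The perpendicular from X_0 has direction n = (15, 8, 0): r = (−43, −78, 12) + t(15, 8, 0).
Substitute into the plane: n·(X_0 + tn) = 176 gives -1269 + 289t = 176, so t = 5.
Foot = (−43, −78, 12) + 5·(15, 8, 0) = (32, −38, 12).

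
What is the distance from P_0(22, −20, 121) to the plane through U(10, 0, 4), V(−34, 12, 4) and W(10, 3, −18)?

UV = (−44, 12, 0) and UW = (0, 3, −22), so a normal is n = UV × UW = (−264, −968, −132).
Then n·(22, −20, 121) − (−3168) = 748.
|n| = √(69696 + 937024 + 17424) = 1012, so the distance is |748|/1012 = 17/23.

17/23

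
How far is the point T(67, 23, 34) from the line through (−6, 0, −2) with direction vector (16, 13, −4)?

7√65

Direction vector d = (16, 13, −4).
AP = (73, 23, 36); AP·d = 1323, |AP|² = 7154, |d|² = 441.
distance² = |AP|² − (AP·d)²/|d|² = 7154 − 1750329/441 = 3185, so the distance is 7√65.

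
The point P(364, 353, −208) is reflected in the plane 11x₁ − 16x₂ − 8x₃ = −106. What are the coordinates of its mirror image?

n = (11, −16, −8), |n|² = 441, n·P − (-106) = 126, so t = 126/441 = 2/7.
Foot F = P − (2/7)·n = (2526/7, 2503/7, −1440/7); the reflection is 2F − P = (2504/7, 2535/7, −1424/7).

(2504/7, 2535/7, -1424/7)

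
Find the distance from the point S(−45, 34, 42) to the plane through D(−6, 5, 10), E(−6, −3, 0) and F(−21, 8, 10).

DE = (0, −8, −10) and DF = (−15, 3, 0), so a normal is n = DE × DF = (30, 150, −120).
Then n·(−45, 34, 42) − (−630) = −660.
|n| = √(900 + 22500 + 14400) = 30√42, so the distance is |-660|/(30√42) = 22/√42.

22/√42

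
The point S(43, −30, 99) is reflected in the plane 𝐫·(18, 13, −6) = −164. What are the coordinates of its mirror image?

(1061/23, -638/23, 2253/23)

With n = (18, 13, −6), the signed offset is (n·S − (-164))/|n|² = -46/529 = -2/23.
S' = S − 2t·n = (43, −30, 99) − (-4/23)·(18, 13, −6) = (1061/23, −638/23, 2253/23).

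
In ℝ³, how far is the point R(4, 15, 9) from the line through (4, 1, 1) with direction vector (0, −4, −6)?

2√13

Direction vector d = (0, −4, −6).
AP = (0, 14, 8); AP·d = -104, |AP|² = 260, |d|² = 52.
distance² = |AP|² − (AP·d)²/|d|² = 260 − 10816/52 = 52, so the distance is 2√13.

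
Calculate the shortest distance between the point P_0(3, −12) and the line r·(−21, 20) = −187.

4

The normal to the line is n = (−21, 20) with |n| = 29.
|n·P_0 − (-187)| = |-303 − (-187)| = 116, so the distance is 116/29 = 4.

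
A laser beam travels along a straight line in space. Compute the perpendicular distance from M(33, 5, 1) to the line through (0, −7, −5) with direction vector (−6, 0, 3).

3√61

Direction vector d = (−6, 0, 3).
AP = (33, 12, 6); AP·d = -180, |AP|² = 1269, |d|² = 45.
distance² = |AP|² − (AP·d)²/|d|² = 1269 − 32400/45 = 549, so the distance is 3√61.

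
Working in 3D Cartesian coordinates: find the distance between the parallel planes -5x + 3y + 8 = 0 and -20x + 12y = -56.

Divide the second equation by 4 to match normals: -5x + 3y = -14.
Both planes have normal n = (-5, 3, 0), |n| = √34. Any point on the first plane is at distance |(-14) − (-8)|/|n| = 6/√34 = 3√34/17 from the second.

6/√34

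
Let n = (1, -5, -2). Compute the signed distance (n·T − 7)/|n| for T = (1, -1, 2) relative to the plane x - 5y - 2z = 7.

-5/√30

n·T − 7 = -5.
|n| = √30, so the signed distance is -5/√30.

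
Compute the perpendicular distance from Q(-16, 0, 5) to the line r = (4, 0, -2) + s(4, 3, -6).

√205

Direction vector d = (4, 3, -6).
AP = (-20, 0, 7); AP·d = -122, |AP|² = 449, |d|² = 61.
distance² = |AP|² − (AP·d)²/|d|² = 449 − 14884/61 = 205, so the distance is √205.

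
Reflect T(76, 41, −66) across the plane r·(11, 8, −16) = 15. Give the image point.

(-34, -39, 94)

n = (11, 8, −16), |n|² = 441, n·T − 15 = 2205, so t = 2205/441 = 5.
Foot F = T − 5·n = (21, 1, 14); the reflection is 2F − T = (−34, −39, 94).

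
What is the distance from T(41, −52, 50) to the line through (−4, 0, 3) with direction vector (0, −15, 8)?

√2314

Direction vector d = (0, −15, 8).
AP = (45, −52, 47), and AP × d = (289, −360, −675).
|AP × d|² = 668746 and |d|² = 289, so the distance is √(668746/289) = √2314.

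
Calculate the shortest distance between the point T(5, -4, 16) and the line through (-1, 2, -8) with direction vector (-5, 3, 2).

Direction vector d = (-5, 3, 2).
AP = (6, -6, 24), and AP × d = (-84, -132, -12).
|AP × d|² = 24624 and |d|² = 38, so the distance is √(24624/38) = √648 = 18√2.

18√2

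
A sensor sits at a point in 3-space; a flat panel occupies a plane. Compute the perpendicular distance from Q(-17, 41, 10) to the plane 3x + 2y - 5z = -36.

n = (3, 2, -5); n·P − (-36) = 17; |n| = √38; distance = 17/√38.

17√38/38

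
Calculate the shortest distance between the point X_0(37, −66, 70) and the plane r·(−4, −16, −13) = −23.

1

d = |(-4)·37 + (-16)·(-66) + (-13)·70 − (-23)| / √(16 + 256 + 169) = |21| / 21 = 1.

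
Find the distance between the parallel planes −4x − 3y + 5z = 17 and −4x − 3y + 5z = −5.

11√2/5

With common normal n = (−4, −3, 5) (|n| = 5√2), the distance is |17 − (-5)|/|n| = 22/(5√2) = 11√2/5.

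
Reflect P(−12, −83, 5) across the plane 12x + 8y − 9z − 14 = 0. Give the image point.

With n = (12, 8, −9), the signed offset is (n·P − 14)/|n|² = -867/289 = -3.
P' = P − 2t·n = (−12, −83, 5) − (-6)·(12, 8, −9) = (60, −35, −49).

(60, -35, -49)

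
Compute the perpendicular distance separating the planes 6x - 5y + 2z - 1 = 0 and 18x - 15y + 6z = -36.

Divide the second equation by 3 to match normals: 6x - 5y + 2z = -12.
Both planes have normal n = (6, -5, 2), |n| = √65. Any point on the first plane is at distance |(-12) − 1|/|n| = 13/√65 = √65/5 from the second.

√65/5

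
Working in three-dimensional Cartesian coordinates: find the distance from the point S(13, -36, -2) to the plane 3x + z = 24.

n = (3, 0, 1); n·P − 24 = 13; |n| = √10; distance = 13/√10 = 13√10/10.

13/√10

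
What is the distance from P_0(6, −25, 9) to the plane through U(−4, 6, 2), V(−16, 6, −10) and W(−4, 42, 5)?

5/17

UV = (−12, 0, −12) and UW = (0, 36, 3), so a normal is n = UV × UW = (432, 36, −432).
Then n·(6, −25, 9) − (−2376) = 180.
|n| = √(186624 + 1296 + 186624) = 612, so the distance is |180|/612 = 5/17.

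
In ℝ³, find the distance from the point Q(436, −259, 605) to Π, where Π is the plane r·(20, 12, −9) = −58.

9

Normal vector n = (20, 12, −9), and n·(436, −259, 605) − (−58) = 225.
|n| = √(400 + 144 + 81) = 25, so the distance is |225|/25 = 9.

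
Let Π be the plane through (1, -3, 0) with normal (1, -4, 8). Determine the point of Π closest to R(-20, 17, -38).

n = (1, -4, 8), |n|² = 81, and n·R − 13 = -405.
t = -405/81 = -5, so the foot is R − t·n = (-20, 17, -38) − (-5)·(1, -4, 8) = (-15, -3, 2).

(-15, -3, 2)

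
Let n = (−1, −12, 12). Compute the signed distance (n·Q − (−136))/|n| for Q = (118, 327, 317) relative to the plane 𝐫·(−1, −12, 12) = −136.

-6

n·Q − (-136) = -102.
|n| = 17, so the signed distance is -102/17 = -6.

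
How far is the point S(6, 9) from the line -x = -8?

The normal to the line is n = (-1, 0) with |n| = 1.
|n·S − (-8)| = |-6 − (-8)| = 2, so the distance is 2/1 = 2.

2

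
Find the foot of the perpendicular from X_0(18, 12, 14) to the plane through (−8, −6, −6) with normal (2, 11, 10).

The perpendicular from X_0 has direction n = (2, 11, 10): r = (18, 12, 14) + μ(2, 11, 10).
Substitute into the plane: n·(X_0 + μn) = -142 gives 308 + 225μ = -142, so μ = -2.
Foot = (18, 12, 14) + (-2)·(2, 11, 10) = (14, −10, −6).

(14, -10, -6)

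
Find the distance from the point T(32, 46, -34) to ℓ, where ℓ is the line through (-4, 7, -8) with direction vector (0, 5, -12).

2√493

Direction vector d = (0, 5, -12).
AP = (36, 39, -26); AP·d = 507, |AP|² = 3493, |d|² = 169.
distance² = |AP|² − (AP·d)²/|d|² = 3493 − 257049/169 = 1972, so the distance is 2√493.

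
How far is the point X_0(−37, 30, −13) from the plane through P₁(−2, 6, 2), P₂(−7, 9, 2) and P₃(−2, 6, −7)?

15√34/34

P₁P₂ = (−5, 3, 0) and P₁P₃ = (0, 0, −9), so a normal is n = P₁P₂ × P₁P₃ = (−27, −45, 0).
n = (−27, −45, 0); n·P − (-216) = -135; |n| = 9√34; distance = 135/(9√34) = 15√34/34.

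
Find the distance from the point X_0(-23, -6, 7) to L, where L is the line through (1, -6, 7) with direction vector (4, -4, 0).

Direction vector d = (4, -4, 0).
AP = (-24, 0, 0), and AP × d = (0, 0, 96).
|AP × d|² = 9216 and |d|² = 32, so the distance is √(9216/32) = √288 = 12√2.

12√2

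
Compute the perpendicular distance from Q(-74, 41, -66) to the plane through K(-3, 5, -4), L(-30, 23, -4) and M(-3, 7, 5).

2

KL = (-27, 18, 0) and KM = (0, 2, 9), so a normal is n = KL × KM = (162, 243, -54).
n = (162, 243, -54); n·P − 945 = 594; |n| = 297; distance = 594/297 = 2.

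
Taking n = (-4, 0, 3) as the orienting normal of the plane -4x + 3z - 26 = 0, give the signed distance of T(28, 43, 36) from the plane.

-6

n·T − 26 = -30.
|n| = 5, so the signed distance is -30/5 = -6.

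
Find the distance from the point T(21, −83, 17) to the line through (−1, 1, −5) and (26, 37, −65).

A direction vector is d = (27, 36, −60).
AP = (22, −84, 22); AP·d = -3750, |AP|² = 8024, |d|² = 5625.
distance² = |AP|² − (AP·d)²/|d|² = 8024 − 14062500/5625 = 5524, so the distance is 2√1381.

2√1381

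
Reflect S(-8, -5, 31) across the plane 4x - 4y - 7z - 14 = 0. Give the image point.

(16, -29, -11)

With n = (4, -4, -7), the signed offset is (n·S − 14)/|n|² = -243/81 = -3.
S' = S − 2t·n = (-8, -5, 31) − (-6)·(4, -4, -7) = (16, -29, -11).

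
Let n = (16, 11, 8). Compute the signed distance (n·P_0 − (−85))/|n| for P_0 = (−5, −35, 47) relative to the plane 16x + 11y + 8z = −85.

-4/21

n·P_0 − (-85) = -4.
|n| = 21, so the signed distance is -4/21.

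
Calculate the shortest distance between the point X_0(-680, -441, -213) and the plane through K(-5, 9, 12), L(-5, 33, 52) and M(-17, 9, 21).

9

KL = (0, 24, 40) and KM = (-12, 0, 9), so a normal is n = KL × KM = (216, -480, 288).
Then n·(-680, -441, -213) - (-1944) = 5400.
|n| = √(46656 + 230400 + 82944) = 600, so the distance is |5400|/600 = 9.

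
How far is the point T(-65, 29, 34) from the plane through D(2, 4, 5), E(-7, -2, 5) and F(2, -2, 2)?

5

DE = (-9, -6, 0) and DF = (0, -6, -3), so a normal is n = DE × DF = (18, -27, 54).
d = |18·(-65) + (-27)·29 + 54·34 − 198| / √(324 + 729 + 2916) = |-315| / 63 = 5.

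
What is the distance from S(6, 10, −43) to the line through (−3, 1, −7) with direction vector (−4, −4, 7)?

Direction vector d = (−4, −4, 7).
AP = (9, 9, −36), and AP × d = (−81, 81, 0).
|AP × d|² = 13122 and |d|² = 81, so the distance is √(13122/81) = √162 = 9√2.

9√2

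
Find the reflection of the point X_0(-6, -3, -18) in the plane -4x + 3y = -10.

n = (-4, 3, 0), |n|² = 25, n·X_0 − (-10) = 25, so t = 25/25 = 1.
Foot F = X_0 − 1·n = (-2, -6, -18); the reflection is 2F − X_0 = (2, -9, -18).

(2, -9, -18)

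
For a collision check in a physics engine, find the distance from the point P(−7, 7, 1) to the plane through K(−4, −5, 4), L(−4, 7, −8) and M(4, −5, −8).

9/√17

KL = (0, 12, −12) and KM = (8, 0, −12), so a normal is n = KL × KM = (−144, −96, −96).
n = (−144, −96, −96); n·P − 672 = -432; |n| = 48√17; distance = 432/(48√17) = 9√17/17.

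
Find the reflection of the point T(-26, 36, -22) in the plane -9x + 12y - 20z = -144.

n = (-9, 12, -20), |n|² = 625, n·T − (-144) = 1250, so t = 1250/625 = 2.
Foot F = T − 2·n = (-8, 12, 18); the reflection is 2F − T = (10, -12, 58).

(10, -12, 58)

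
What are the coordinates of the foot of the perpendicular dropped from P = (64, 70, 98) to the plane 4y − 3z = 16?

The perpendicular from P has direction n = (0, 4, −3): r = (64, 70, 98) + μ(0, 4, −3).
Substitute into the plane: n·(P + μn) = 16 gives -14 + 25μ = 16, so μ = 6/5.
Foot = (64, 70, 98) + (6/5)·(0, 4, −3) = (64, 374/5, 472/5).

(64, 374/5, 472/5)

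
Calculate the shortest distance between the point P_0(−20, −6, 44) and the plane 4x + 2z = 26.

9/√5

n = (4, 0, 2); n·P − 26 = -18; |n| = 2√5; distance = 18/(2√5) = 9√5/5.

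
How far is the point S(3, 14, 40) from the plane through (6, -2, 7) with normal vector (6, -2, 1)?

The plane has equation n·(r − (6, -2, 7)) = 0, i.e. n·r = 47.
n = (6, -2, 1); n·P − 47 = -17; |n| = √41; distance = 17/√41.

17/√41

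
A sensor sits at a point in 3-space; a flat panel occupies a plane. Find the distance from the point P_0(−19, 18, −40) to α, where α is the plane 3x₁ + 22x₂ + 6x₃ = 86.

Normal vector n = (3, 22, 6), and n·(−19, 18, −40) − 86 = 13.
|n| = √(9 + 484 + 36) = 23, so the distance is |13|/23 = 13/23.

13/23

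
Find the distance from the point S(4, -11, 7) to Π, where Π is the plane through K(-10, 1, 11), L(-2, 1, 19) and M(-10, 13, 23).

KL = (8, 0, 8) and KM = (0, 12, 12), so a normal is n = KL × KM = (-96, -96, 96).
Then n·(4, -11, 7) - 1920 = -576.
|n| = √(9216 + 9216 + 9216) = 96√3, so the distance is |-576|/(96√3) = 2√3.

2√3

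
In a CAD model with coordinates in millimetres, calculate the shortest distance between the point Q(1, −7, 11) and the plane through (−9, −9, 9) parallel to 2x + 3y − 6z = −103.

2

Parallel planes share the normal n = (2, 3, −6); since (−9, −9, 9) lies on the plane, its equation is 2x + 3y − 6z = -99.
Then n·(1, −7, 11) − (−99) = 14.
|n| = √(4 + 9 + 36) = 7, so the distance is |14|/7 = 2.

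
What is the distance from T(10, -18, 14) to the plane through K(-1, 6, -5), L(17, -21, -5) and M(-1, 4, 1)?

7/11

KL = (18, -27, 0) and KM = (0, -2, 6), so a normal is n = KL × KM = (-162, -108, -36).
n = (-162, -108, -36); n·P − (-306) = 126; |n| = 198; distance = 126/198 = 7/11.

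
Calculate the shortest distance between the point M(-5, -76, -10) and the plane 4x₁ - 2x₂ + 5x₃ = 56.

26/(3√5)

d = |4·(-5) + (-2)·(-76) + 5·(-10) − 56| / √(16 + 4 + 25) = |26| / (3√5) = 26/(3√5).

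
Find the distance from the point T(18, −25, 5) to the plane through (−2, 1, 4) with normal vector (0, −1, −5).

The plane has equation n·(r − (−2, 1, 4)) = 0, i.e. n·r = -21.
n = (0, −1, −5); n·P − (-21) = 21; |n| = √26; distance = 21/√26 = 21√26/26.

21/√26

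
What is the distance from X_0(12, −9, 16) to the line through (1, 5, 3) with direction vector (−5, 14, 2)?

Direction vector d = (−5, 14, 2).
AP = (11, −14, 13), and AP × d = (−210, −87, 84).
|AP × d|² = 58725 and |d|² = 225, so the distance is √(58725/225) = √261 = 3√29.

3√29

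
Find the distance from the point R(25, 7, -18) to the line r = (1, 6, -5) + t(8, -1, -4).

Direction vector d = (8, -1, -4).
AP = (24, 1, -13), and AP × d = (-17, -8, -32).
|AP × d|² = 1377 and |d|² = 81, so the distance is √(1377/81) = √17.

√17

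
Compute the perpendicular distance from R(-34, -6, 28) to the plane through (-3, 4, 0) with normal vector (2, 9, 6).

16/11

The plane has equation n·(r − (-3, 4, 0)) = 0, i.e. n·r = 30.
Then n·(-34, -6, 28) - 30 = 16.
|n| = √(4 + 81 + 36) = 11, so the distance is |16|/11 = 16/11.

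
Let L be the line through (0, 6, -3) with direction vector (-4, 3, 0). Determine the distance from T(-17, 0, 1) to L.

√241

Direction vector d = (-4, 3, 0).
AP = (-17, -6, 4), and AP × d = (-12, -16, -75).
|AP × d|² = 6025 and |d|² = 25, so the distance is √(6025/25) = √241.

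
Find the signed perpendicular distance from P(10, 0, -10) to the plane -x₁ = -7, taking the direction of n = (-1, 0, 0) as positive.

-3

n·P − (-7) = -3.
|n| = 1, so the signed distance is -3/1 = -3.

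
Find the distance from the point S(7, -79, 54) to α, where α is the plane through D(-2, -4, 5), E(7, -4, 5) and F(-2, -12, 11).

DE = (9, 0, 0) and DF = (0, -8, 6), so a normal is n = DE × DF = (0, -54, -72).
d = |(-54)·(-79) + (-72)·54 − (-144)| / √(0 + 2916 + 5184) = |522| / 90 = 29/5.

29/5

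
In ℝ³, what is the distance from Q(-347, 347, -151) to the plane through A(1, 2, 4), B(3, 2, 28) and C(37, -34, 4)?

AB = (2, 0, 24) and AC = (36, -36, 0), so a normal is n = AB × AC = (864, 864, -72).
Then n·(-347, 347, -151) - 2304 = 8568.
|n| = √(746496 + 746496 + 5184) = 1224, so the distance is |8568|/1224 = 7.

7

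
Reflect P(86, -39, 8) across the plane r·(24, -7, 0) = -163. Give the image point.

(-106, 17, 8)

With n = (24, -7, 0), the signed offset is (n·P − (-163))/|n|² = 2500/625 = 4.
P' = P − 2t·n = (86, -39, 8) − 8·(24, -7, 0) = (-106, 17, 8).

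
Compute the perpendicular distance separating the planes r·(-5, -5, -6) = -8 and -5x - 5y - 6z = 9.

With common normal n = (-5, -5, -6) (|n| = √86), the distance is |(-8) − 9|/|n| = 17/√86.

17√86/86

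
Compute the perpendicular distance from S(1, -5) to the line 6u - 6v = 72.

d = |6·1 + (-6)·(-5) − 72| / √(36 + 36) = |-36|/(6√2) = 3√2.

3√2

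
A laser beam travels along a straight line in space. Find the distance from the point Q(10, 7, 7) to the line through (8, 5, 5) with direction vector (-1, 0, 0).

Direction vector d = (-1, 0, 0).
AP = (2, 2, 2), and AP × d = (0, -2, 2).
|AP × d|² = 8 and |d|² = 1, so the distance is √8 = 2√2.

2√2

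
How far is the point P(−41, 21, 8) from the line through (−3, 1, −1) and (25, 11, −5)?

A direction vector is d = (28, 10, −4).
AP = (−38, 20, 9), and AP × d = (−170, 100, −940).
|AP × d|² = 922500 and |d|² = 900, so the distance is √(922500/900) = √1025 = 5√41.

5√41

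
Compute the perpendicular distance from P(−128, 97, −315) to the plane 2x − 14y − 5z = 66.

Normal vector n = (2, −14, −5), and n·(−128, 97, −315) − 66 = −105.
|n| = √(4 + 196 + 25) = 15, so the distance is |-105|/15 = 7.

7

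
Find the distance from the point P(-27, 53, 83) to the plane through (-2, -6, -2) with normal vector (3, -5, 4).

3√2

The plane has equation n·(r − (-2, -6, -2)) = 0, i.e. n·r = 16.
Then n·(-27, 53, 83) - 16 = -30.
|n| = √(9 + 25 + 16) = 5√2, so the distance is |-30|/(5√2) = 3√2.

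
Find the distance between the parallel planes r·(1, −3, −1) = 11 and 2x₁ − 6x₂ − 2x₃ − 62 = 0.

Divide the second equation by 2 to match normals: x₁ − 3x₂ − x₃ = 31.
Both planes have normal n = (1, −3, −1), |n| = √11. Any point on the first plane is at distance |31 − 11|/|n| = 20/√11 from the second.

20√11/11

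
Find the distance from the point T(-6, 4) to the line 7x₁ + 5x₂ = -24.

d = |7·(-6) + 5·4 − (-24)| / √(49 + 25) = |2|/√74 = √74/37.

2/√74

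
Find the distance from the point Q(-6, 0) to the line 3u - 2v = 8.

2√13

d = |3·(-6) + (-2)·0 − 8| / √(9 + 4) = |-26|/√13 = 2√13.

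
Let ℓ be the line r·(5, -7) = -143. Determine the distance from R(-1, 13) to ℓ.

d = |5·(-1) + (-7)·13 − (-143)| / √(25 + 49) = |47|/√74 = 47/√74.

47/√74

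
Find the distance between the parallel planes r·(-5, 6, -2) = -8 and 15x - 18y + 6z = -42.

Divide the second equation by -3 to match normals: -5x + 6y - 2z = 14.
With common normal n = (-5, 6, -2) (|n| = √65), the distance is |(-8) − 14|/|n| = 22/√65 = 22√65/65.

22/√65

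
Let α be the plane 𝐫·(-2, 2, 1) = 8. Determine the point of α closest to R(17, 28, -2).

(59/3, 76/3, -10/3)

n = (-2, 2, 1), |n|² = 9, and n·R − 8 = 12.
t = 12/9 = 4/3, so the foot is R − t·n = (17, 28, -2) − (4/3)·(-2, 2, 1) = (59/3, 76/3, -10/3).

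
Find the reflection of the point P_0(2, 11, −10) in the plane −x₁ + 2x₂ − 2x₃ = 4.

(10, -5, 6)

With n = (−1, 2, −2), the signed offset is (n·P_0 − 4)/|n|² = 36/9 = 4.
P_0' = P_0 − 2t·n = (2, 11, −10) − 8·(−1, 2, −2) = (10, −5, 6).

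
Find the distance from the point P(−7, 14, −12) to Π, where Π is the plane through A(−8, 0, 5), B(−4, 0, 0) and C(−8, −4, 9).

AB = (4, 0, −5) and AC = (0, −4, 4), so a normal is n = AB × AC = (−20, −16, −16).
Then n·(−7, 14, −12) − 80 = 28.
|n| = √(400 + 256 + 256) = 4√57, so the distance is |28|/(4√57) = 7√57/57.

7√57/57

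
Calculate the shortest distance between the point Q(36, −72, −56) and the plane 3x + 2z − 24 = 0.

28√13/13

Normal vector n = (3, 0, 2), and n·(36, −72, −56) − 24 = −28.
|n| = √(9 + 0 + 4) = √13, so the distance is |-28|/√13 = 28√13/13.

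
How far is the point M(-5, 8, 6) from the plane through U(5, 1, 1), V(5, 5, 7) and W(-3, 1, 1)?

UV = (0, 4, 6) and UW = (-8, 0, 0), so a normal is n = UV × UW = (0, -48, 32).
Then n·(-5, 8, 6) - (-16) = -176.
|n| = √(0 + 2304 + 1024) = 16√13, so the distance is |-176|/(16√13) = 11√13/13.

11√13/13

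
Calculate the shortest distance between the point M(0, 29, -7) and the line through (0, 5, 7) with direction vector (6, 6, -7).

12√2

Direction vector d = (6, 6, -7).
AP = (0, 24, -14), and AP × d = (-84, -84, -144).
|AP × d|² = 34848 and |d|² = 121, so the distance is √(34848/121) = √288 = 12√2.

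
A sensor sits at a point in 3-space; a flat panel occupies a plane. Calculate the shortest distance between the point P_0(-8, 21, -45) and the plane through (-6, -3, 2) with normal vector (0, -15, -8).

The plane has equation n·(r − (-6, -3, 2)) = 0, i.e. n·r = 29.
Then n·(-8, 21, -45) - 29 = 16.
|n| = √(0 + 225 + 64) = 17, so the distance is |16|/17 = 16/17.

16/17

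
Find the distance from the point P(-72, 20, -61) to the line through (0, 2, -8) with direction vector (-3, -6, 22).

3√689

Direction vector d = (-3, -6, 22).
AP = (-72, 18, -53); AP·d = -1058, |AP|² = 8317, |d|² = 529.
distance² = |AP|² − (AP·d)²/|d|² = 8317 − 1119364/529 = 6201, so the distance is 3√689.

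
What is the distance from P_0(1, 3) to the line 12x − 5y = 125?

128/13

d = |12·1 + (-5)·3 − 125| / √(144 + 25) = |-128|/13 = 128/13.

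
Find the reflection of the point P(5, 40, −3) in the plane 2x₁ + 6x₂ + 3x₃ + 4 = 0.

(-15, -20, -33)

n = (2, 6, 3), |n|² = 49, n·P − (-4) = 245, so t = 245/49 = 5.
Foot F = P − 5·n = (−5, 10, −18); the reflection is 2F − P = (−15, −20, −33).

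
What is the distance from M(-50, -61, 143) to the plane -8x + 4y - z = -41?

Normal vector n = (-8, 4, -1), and n·(-50, -61, 143) - (-41) = 54.
|n| = √(64 + 16 + 1) = 9, so the distance is |54|/9 = 6.

6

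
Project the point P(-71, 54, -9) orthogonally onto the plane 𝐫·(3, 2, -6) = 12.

The perpendicular from P has direction n = (3, 2, -6): r = (-71, 54, -9) + λ(3, 2, -6).
Substitute into the plane: n·(P + λn) = 12 gives -51 + 49λ = 12, so λ = 9/7.
Foot = (-71, 54, -9) + (9/7)·(3, 2, -6) = (-470/7, 396/7, -117/7).

(-470/7, 396/7, -117/7)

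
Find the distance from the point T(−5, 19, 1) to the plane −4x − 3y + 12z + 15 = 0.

10/13

Normal vector n = (−4, −3, 12), and n·(−5, 19, 1) − (−15) = −10.
|n| = √(16 + 9 + 144) = 13, so the distance is |-10|/13 = 10/13.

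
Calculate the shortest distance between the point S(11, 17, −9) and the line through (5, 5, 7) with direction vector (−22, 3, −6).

2√109

Direction vector d = (−22, 3, −6).
AP = (6, 12, −16); AP·d = 0, |AP|² = 436, |d|² = 529.
distance² = |AP|² − (AP·d)²/|d|² = 436 − 0/529 = 436, so the distance is 2√109.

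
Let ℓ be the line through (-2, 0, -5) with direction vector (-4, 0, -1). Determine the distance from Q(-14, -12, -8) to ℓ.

Direction vector d = (-4, 0, -1).
AP = (-12, -12, -3); AP·d = 51, |AP|² = 297, |d|² = 17.
distance² = |AP|² − (AP·d)²/|d|² = 297 − 2601/17 = 144, so the distance is 12.

12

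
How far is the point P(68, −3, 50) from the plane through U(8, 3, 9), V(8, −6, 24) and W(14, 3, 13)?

UV = (0, −9, 15) and UW = (6, 0, 4), so a normal is n = UV × UW = (−36, 90, 54).
Then n·(68, −3, 50) − 468 = −486.
|n| = √(1296 + 8100 + 2916) = 18√38, so the distance is |-486|/(18√38) = 27/√38.

27√38/38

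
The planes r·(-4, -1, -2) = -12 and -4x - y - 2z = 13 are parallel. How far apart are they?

25/√21

Both planes have normal n = (-4, -1, -2), |n| = √21. Any point on the first plane is at distance |13 − (-12)|/|n| = 25/√21 from the second.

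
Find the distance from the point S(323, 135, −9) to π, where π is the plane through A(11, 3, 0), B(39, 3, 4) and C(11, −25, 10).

6

AB = (28, 0, 4) and AC = (0, −28, 10), so a normal is n = AB × AC = (112, −280, −784).
Then n·(323, 135, −9) − 392 = 5040.
|n| = √(12544 + 78400 + 614656) = 840, so the distance is |5040|/840 = 6.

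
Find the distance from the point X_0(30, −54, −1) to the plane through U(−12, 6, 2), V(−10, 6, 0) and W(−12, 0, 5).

UV = (2, 0, −2) and UW = (0, −6, 3), so a normal is n = UV × UW = (−12, −6, −12).
Then n·(30, −54, −1) − 84 = −108.
|n| = √(144 + 36 + 144) = 18, so the distance is |-108|/18 = 6.

6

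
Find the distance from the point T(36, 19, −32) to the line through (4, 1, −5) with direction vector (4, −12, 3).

Direction vector d = (4, −12, 3).
AP = (32, 18, −27), and AP × d = (−270, −204, −456).
|AP × d|² = 322452 and |d|² = 169, so the distance is √(322452/169) = √1908 = 6√53.

6√53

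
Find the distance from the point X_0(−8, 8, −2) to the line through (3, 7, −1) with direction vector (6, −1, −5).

√61

Direction vector d = (6, −1, −5).
AP = (−11, 1, −1), and AP × d = (−6, −61, 5).
|AP × d|² = 3782 and |d|² = 62, so the distance is √(3782/62) = √61.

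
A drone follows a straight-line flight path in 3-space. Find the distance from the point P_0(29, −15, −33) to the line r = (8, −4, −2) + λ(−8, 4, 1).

Direction vector d = (−8, 4, 1).
AP = (21, −11, −31); AP·d = -243, |AP|² = 1523, |d|² = 81.
distance² = |AP|² − (AP·d)²/|d|² = 1523 − 59049/81 = 794, so the distance is √794.

√794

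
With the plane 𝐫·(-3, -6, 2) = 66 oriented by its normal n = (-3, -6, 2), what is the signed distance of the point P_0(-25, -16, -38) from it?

n·P_0 − 66 = 29.
|n| = 7, so the signed distance is 29/7.

29/7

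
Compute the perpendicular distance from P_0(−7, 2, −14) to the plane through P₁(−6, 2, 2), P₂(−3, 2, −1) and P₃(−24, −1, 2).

P₁P₂ = (3, 0, −3) and P₁P₃ = (−18, −3, 0), so a normal is n = P₁P₂ × P₁P₃ = (−9, 54, −9).
n = (−9, 54, −9); n·P − 144 = 153; |n| = 9√38; distance = 153/(9√38) = 17√38/38.

17√38/38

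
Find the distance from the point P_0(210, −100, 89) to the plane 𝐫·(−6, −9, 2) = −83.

Normal vector n = (−6, −9, 2), and n·(210, −100, 89) − (−83) = −99.
|n| = √(36 + 81 + 4) = 11, so the distance is |-99|/11 = 9.

9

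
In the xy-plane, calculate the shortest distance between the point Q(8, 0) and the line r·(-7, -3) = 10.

66/√58

d = |(-7)·8 + (-3)·0 − 10| / √(49 + 9) = |-66|/√58 = 66/√58.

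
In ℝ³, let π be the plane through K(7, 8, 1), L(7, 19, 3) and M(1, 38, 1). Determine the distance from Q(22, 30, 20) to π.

KL = (0, 11, 2) and KM = (−6, 30, 0), so a normal is n = KL × KM = (−60, −12, 66).
Then n·(22, 30, 20) − (−450) = 90.
|n| = √(3600 + 144 + 4356) = 90, so the distance is |90|/90 = 1.

1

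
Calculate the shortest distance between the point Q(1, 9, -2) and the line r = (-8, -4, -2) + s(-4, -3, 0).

Direction vector d = (-4, -3, 0).
AP = (9, 13, 0); AP·d = -75, |AP|² = 250, |d|² = 25.
distance² = |AP|² − (AP·d)²/|d|² = 250 − 5625/25 = 25, so the distance is 5.

5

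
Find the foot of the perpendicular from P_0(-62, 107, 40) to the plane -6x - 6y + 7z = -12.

n = (-6, -6, 7), |n|² = 121, and n·P_0 − (-12) = 22.
t = 22/121 = 2/11, so the foot is P_0 − t·n = (-62, 107, 40) − (2/11)·(-6, -6, 7) = (-670/11, 1189/11, 426/11).

(-670/11, 1189/11, 426/11)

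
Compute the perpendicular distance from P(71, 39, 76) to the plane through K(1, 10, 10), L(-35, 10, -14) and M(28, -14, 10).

KL = (-36, 0, -24) and KM = (27, -24, 0), so a normal is n = KL × KM = (-576, -648, 864).
d = |(-576)·71 + (-648)·39 + 864·76 − 1584| / √(331776 + 419904 + 746496) = |-2088| / 1224 = 29/17.

29/17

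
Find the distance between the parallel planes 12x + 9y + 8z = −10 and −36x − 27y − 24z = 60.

10/17

Divide the second equation by -3 to match normals: 12x + 9y + 8z = -20.
With common normal n = (12, 9, 8) (|n| = 17), the distance is |(-10) − (-20)|/|n| = 10/17.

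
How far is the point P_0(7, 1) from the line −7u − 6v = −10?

The normal to the line is n = (−7, −6) with |n| = √85.
|n·P_0 − (-10)| = |-55 − (-10)| = 45, so the distance is 45/√85 = 9√85/17.

45/√85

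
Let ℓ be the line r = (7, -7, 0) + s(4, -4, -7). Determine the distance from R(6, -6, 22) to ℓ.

Direction vector d = (4, -4, -7).
AP = (-1, 1, 22); AP·d = -162, |AP|² = 486, |d|² = 81.
distance² = |AP|² − (AP·d)²/|d|² = 486 − 26244/81 = 162, so the distance is 9√2.

9√2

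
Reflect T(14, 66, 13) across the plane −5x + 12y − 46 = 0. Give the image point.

With n = (−5, 12, 0), the signed offset is (n·T − 46)/|n|² = 676/169 = 4.
T' = T − 2t·n = (14, 66, 13) − 8·(−5, 12, 0) = (54, −30, 13).

(54, -30, 13)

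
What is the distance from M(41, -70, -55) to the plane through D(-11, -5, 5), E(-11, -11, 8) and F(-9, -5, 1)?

23√21/21

DE = (0, -6, 3) and DF = (2, 0, -4), so a normal is n = DE × DF = (24, 6, 12).
Then n·(41, -70, -55) - (-234) = 138.
|n| = √(576 + 36 + 144) = 6√21, so the distance is |138|/(6√21) = 23√21/21.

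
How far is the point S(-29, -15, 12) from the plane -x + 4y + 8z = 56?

Normal vector n = (-1, 4, 8), and n·(-29, -15, 12) - 56 = 9.
|n| = √(1 + 16 + 64) = 9, so the distance is |9|/9 = 1.

1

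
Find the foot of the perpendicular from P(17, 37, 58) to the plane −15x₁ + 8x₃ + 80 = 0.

The perpendicular from P has direction n = (−15, 0, 8): r = (17, 37, 58) + μ(−15, 0, 8).
Substitute into the plane: n·(P + μn) = -80 gives 209 + 289μ = -80, so μ = -1.
Foot = (17, 37, 58) + (-1)·(−15, 0, 8) = (32, 37, 50).

(32, 37, 50)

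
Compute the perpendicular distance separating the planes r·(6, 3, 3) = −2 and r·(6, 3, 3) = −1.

With common normal n = (6, 3, 3) (|n| = 3√6), the distance is |(-2) − (-1)|/|n| = 1/(3√6).

1/(3√6)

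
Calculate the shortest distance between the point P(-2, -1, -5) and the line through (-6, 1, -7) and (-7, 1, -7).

A direction vector is d = (-1, 0, 0).
AP = (4, -2, 2); AP·d = -4, |AP|² = 24, |d|² = 1.
distance² = |AP|² − (AP·d)²/|d|² = 24 − 16/1 = 8, so the distance is 2√2.

2√2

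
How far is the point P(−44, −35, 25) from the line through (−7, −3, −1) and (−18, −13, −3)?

6√29

A direction vector is d = (−11, −10, −2).
AP = (−37, −32, 26); AP·d = 675, |AP|² = 3069, |d|² = 225.
distance² = |AP|² − (AP·d)²/|d|² = 3069 − 455625/225 = 1044, so the distance is 6√29.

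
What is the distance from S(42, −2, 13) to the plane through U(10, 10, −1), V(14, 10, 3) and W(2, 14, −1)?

√6

UV = (4, 0, 4) and UW = (−8, 4, 0), so a normal is n = UV × UW = (−16, −32, 16).
n = (−16, −32, 16); n·P − (-496) = 96; |n| = 16√6; distance = 96/(16√6) = √6.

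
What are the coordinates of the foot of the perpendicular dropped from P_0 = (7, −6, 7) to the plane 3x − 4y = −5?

n = (3, −4, 0), |n|² = 25, and n·P_0 − (-5) = 50.
t = 50/25 = 2, so the foot is P_0 − t·n = (7, −6, 7) − 2·(3, −4, 0) = (1, 2, 7).

(1, 2, 7)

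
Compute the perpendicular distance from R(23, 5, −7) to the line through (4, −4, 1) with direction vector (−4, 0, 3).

Direction vector d = (−4, 0, 3).
AP = (19, 9, −8), and AP × d = (27, −25, 36).
|AP × d|² = 2650 and |d|² = 25, so the distance is √(2650/25) = √106.

√106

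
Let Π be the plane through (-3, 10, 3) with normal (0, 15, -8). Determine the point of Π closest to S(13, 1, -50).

(13, -14, -42)

The perpendicular from S has direction n = (0, 15, -8): r = (13, 1, -50) + t(0, 15, -8).
Substitute into the plane: n·(S + tn) = 126 gives 415 + 289t = 126, so t = -1.
Foot = (13, 1, -50) + (-1)·(0, 15, -8) = (13, -14, -42).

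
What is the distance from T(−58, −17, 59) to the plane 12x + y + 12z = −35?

n = (12, 1, 12); n·P − (-35) = 30; |n| = 17; distance = 30/17.

30/17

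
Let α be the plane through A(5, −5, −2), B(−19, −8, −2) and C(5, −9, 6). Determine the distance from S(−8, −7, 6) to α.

29/9

AB = (−24, −3, 0) and AC = (0, −4, 8), so a normal is n = AB × AC = (−24, 192, 96).
Then n·(−8, −7, 6) − (−1272) = 696.
|n| = √(576 + 36864 + 9216) = 216, so the distance is |696|/216 = 29/9.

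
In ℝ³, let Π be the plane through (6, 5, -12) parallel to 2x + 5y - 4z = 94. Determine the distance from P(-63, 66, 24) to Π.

23/(3√5)

Parallel planes share the normal n = (2, 5, -4); since (6, 5, -12) lies on the plane, its equation is 2x + 5y - 4z = 85.
Then n·(-63, 66, 24) - 85 = 23.
|n| = √(4 + 25 + 16) = 3√5, so the distance is |23|/(3√5) = 23/(3√5).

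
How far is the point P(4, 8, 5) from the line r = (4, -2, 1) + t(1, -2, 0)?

6

Direction vector d = (1, -2, 0).
AP = (0, 10, 4); AP·d = -20, |AP|² = 116, |d|² = 5.
distance² = |AP|² − (AP·d)²/|d|² = 116 − 400/5 = 36, so the distance is 6.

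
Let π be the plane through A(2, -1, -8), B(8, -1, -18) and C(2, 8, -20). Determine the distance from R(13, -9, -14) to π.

1/√2

AB = (6, 0, -10) and AC = (0, 9, -12), so a normal is n = AB × AC = (90, 72, 54).
Then n·(13, -9, -14) - (-324) = 90.
|n| = √(8100 + 5184 + 2916) = 90√2, so the distance is |90|/(90√2) = √2/2.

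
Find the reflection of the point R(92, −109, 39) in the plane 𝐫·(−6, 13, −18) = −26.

(32, 21, -141)

n = (−6, 13, −18), |n|² = 529, n·R − (-26) = -2645, so t = -2645/529 = -5.
Foot F = R − (-5)·n = (62, −44, −51); the reflection is 2F − R = (32, 21, −141).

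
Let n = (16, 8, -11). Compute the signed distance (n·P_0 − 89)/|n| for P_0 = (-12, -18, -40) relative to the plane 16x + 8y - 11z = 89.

5/7

n·P_0 − 89 = 15.
|n| = 21, so the signed distance is 15/21 = 5/7.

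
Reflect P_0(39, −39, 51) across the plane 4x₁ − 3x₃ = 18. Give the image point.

(219/5, -39, 237/5)

With n = (4, 0, −3), the signed offset is (n·P_0 − 18)/|n|² = -15/25 = -3/5.
P_0' = P_0 − 2t·n = (39, −39, 51) − (-6/5)·(4, 0, −3) = (219/5, −39, 237/5).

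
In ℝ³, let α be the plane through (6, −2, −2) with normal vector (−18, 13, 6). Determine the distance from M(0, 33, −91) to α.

The plane has equation n·(r − (6, −2, −2)) = 0, i.e. n·r = -146.
n = (−18, 13, 6); n·P − (-146) = 29; |n| = 23; distance = 29/23.

29/23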